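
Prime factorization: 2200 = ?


2200 / 2 = 1100
1100 / 2 = 550
550 / 2 = 275
275 / 5 = 55
55 / 5 = 11
11 / 11 = 1
2200 = 2^3 × 5^2 × 11


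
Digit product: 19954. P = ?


1 × 9 × 9 × 5 × 4 = 1620


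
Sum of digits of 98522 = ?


9 + 8 + 5 + 2 + 2 = 26


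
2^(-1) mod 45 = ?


Use the extended Euclidean algorithm on (45, 2); each row r = 45*s + 2*t:
r=45, s=1, t=0
r=2, s=0, t=1
q=22: r=1, s=1, t=-22   [45*(1) + 2*(-22) = 1]
q=2: r=0, s=-2, t=45   [45*(-2) + 2*(45) = 0]
GCD = 1 with t = -22, so 2*(-22) ≡ 1 (mod 45)
Inverse = -22 mod 45 = 23
Check: 2 * 23 = 46 ≡ 1 (mod 45)

2^(-1) ≡ 23 (mod 45)


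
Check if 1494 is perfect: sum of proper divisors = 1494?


Proper divisors of 1494: 1, 2, 3, 6, 9, 18, 83, 166, 249, 498, 747
Sum = 1 + 2 + 3 + 6 + 9 + 18 + 83 + 166 + 249 + 498 + 747 = 1782

No, 1494 is not perfect (1782 ≠ 1494)


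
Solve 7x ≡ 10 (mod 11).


GCD(7, 11) = 1, unique solution
a^(-1) mod 11 = 8
x = 8 * 10 mod 11 = 3

x ≡ 3 (mod 11)


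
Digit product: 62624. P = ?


6 × 2 × 6 × 2 × 4 = 576


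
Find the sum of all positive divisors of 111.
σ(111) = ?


Divisors of 111: 1, 3, 37, 111
Sum = 1 + 3 + 37 + 111 = 152

σ(111) = 152


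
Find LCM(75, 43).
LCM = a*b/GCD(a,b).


GCD(75, 43) = 1
LCM = 75*43/1 = 3225/1 = 3225

LCM = 3225


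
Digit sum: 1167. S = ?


1 + 1 + 6 + 7 = 15


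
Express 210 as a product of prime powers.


210 / 2 = 105
105 / 3 = 35
35 / 5 = 7
7 / 7 = 1
210 = 2 × 3 × 5 × 7


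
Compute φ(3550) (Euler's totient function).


3550 = 2 × 5^2 × 71
Prime factors: 2, 5, 71
φ(3550) = 3550 × (1-1/2) × (1-1/5) × (1-1/71)
= 3550 × 1/2 × 4/5 × 70/71 = 1400

φ(3550) = 1400


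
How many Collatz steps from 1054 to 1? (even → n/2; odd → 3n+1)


1054 → 527 → 1582 → 791 → 2374 → 1187 → 3562 → 1781 → 5344 → 2672 → 1336 → 668 → 334 → 167 → 502 → 251 → 754 → 377 → 1132 → 566 → 283 → 850 → 425 → 1276 → 638 → 319 → 958 → 479 → 1438 → 719 → 2158 → 1079 → 3238 → 1619 → 4858 → 2429 → 7288 → 3644 → 1822 → 911 → 2734 → 1367 → 4102 → 2051 → 6154 → 3077 → 9232 → 4616 → 2308 → 1154 → 577 → 1732 → 866 → 433 → 1300 → 650 → 325 → 976 → 488 → 244 → 122 → 61 → 184 → 92 → 46 → 23 → 70 → 35 → 106 → 53 → 160 → 80 → 40 → 20 → 10 → 5 → 16 → 8 → 4 → 2 → 1
Total steps = 80

80 steps


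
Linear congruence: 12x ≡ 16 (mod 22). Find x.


GCD(12, 22) = 2 divides 16
Divide: 6x ≡ 8 (mod 11)
x ≡ 5 (mod 11)


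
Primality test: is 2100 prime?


2100 / 2 = 1050 (exact division)
2100 is NOT prime.

No, 2100 is not prime


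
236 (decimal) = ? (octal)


236 (base 10) = 236 (decimal)
236 (decimal) = 354 (base 8)


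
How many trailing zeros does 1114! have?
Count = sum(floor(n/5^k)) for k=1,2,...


floor(1114/5) = 222
floor(1114/25) = 44
floor(1114/125) = 8
floor(1114/625) = 1
Total = 275

275 trailing zeros


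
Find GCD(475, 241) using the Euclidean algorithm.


475 = 1 * 241 + 234
241 = 1 * 234 + 7
234 = 33 * 7 + 3
7 = 2 * 3 + 1
3 = 3 * 1 + 0
GCD = 1


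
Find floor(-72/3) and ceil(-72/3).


-72/3 = -24.0000
floor = -24
ceil = -24

floor = -24, ceil = -24


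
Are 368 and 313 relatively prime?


Euclidean algorithm:
368 = 1 * 313 + 55
313 = 5 * 55 + 38
55 = 1 * 38 + 17
38 = 2 * 17 + 4
17 = 4 * 4 + 1
4 = 4 * 1 + 0
GCD(368, 313) = 1

Yes, coprime (GCD = 1)


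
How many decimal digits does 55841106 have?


55841106 has 8 digits in base 10
floor(log10(55841106)) + 1 = floor(7.7470) + 1 = 8

8 digits (base 10)


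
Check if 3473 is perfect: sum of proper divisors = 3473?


Proper divisors of 3473: 1, 23, 151
Sum = 1 + 23 + 151 = 175

No, 3473 is not perfect (175 ≠ 3473)


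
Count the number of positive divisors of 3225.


3225 = 3^1 × 5^2 × 43^1
d(3225) = (1+1) × (2+1) × (1+1) = 12

12 divisors


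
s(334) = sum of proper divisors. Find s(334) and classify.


Proper divisors: 1, 2, 167
Sum = 1 + 2 + 167 = 170
170 < 334 → deficient

s(334) = 170 (deficient)


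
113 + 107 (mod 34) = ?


113 + 107 = 220
220 mod 34 = 16


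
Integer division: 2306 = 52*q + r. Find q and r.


2306 = 52 * 44 + 18
Check: 2288 + 18 = 2306

q = 44, r = 18


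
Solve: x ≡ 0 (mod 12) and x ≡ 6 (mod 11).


M = 12*11 = 132
M1 = M/12 = 11, M2 = M/11 = 12
M1^(-1) mod 12 = 11, M2^(-1) mod 11 = 1
x = 0*11*11 + 6*12*1 = 72
72 mod 132 = 72
Check: 72 mod 12 = 0 ✓, 72 mod 11 = 6 ✓

x ≡ 72 (mod 132)


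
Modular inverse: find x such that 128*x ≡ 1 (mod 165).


Use the extended Euclidean algorithm on (165, 128); each row r = 165*s + 128*t:
r=165, s=1, t=0
r=128, s=0, t=1
q=1: r=37, s=1, t=-1   [165*(1) + 128*(-1) = 37]
q=3: r=17, s=-3, t=4   [165*(-3) + 128*(4) = 17]
q=2: r=3, s=7, t=-9   [165*(7) + 128*(-9) = 3]
q=5: r=2, s=-38, t=49   [165*(-38) + 128*(49) = 2]
q=1: r=1, s=45, t=-58   [165*(45) + 128*(-58) = 1]
q=2: r=0, s=-128, t=165   [165*(-128) + 128*(165) = 0]
GCD = 1 with t = -58, so 128*(-58) ≡ 1 (mod 165)
Inverse = -58 mod 165 = 107
Check: 128 * 107 = 13696 ≡ 1 (mod 165)

128^(-1) ≡ 107 (mod 165)


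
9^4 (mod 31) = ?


9^1 mod 31 = 9
9^2 mod 31 = 19
9^3 mod 31 = 16
9^4 mod 31 = 20


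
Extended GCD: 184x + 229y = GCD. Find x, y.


Tabular extended Euclidean (each row: r = 184*s + 229*t):
r=184, s=1, t=0
r=229, s=0, t=1
q=0: r=184, s=1, t=0   [184*(1) + 229*(0) = 184]
q=1: r=45, s=-1, t=1   [184*(-1) + 229*(1) = 45]
q=4: r=4, s=5, t=-4   [184*(5) + 229*(-4) = 4]
q=11: r=1, s=-56, t=45   [184*(-56) + 229*(45) = 1]
q=4: r=0, s=229, t=-184   [184*(229) + 229*(-184) = 0]
GCD = 1; from the row with r=1: x=-56, y=45
Check: 184*(-56) + 229*(45) = -10304 + 10305 = 1

GCD = 1, x = -56, y = 45


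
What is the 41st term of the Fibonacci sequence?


Sequence: 1, 1, 2, 3, 5, 8, 13, 21, 34, 55, 89, 144, 233, 377, 610, 987, 1597, 2584, 4181, 6765, 10946, 17711, 28657, 46368, 75025, 121393, 196418, 317811, 514229, 832040, 1346269, 2178309, 3524578, 5702887, 9227465, 14930352, 24157817, 39088169, 63245986, 102334155, 165580141
F(41) = 165580141


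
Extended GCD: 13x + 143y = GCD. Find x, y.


Tabular extended Euclidean (each row: r = 13*s + 143*t):
r=13, s=1, t=0
r=143, s=0, t=1
q=0: r=13, s=1, t=0   [13*(1) + 143*(0) = 13]
q=11: r=0, s=-11, t=1   [13*(-11) + 143*(1) = 0]
GCD = 13; from the row with r=13: x=1, y=0
Check: 13*(1) + 143*(0) = 13 + 0 = 13

GCD = 13, x = 1, y = 0


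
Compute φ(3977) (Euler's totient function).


3977 = 41 × 97
Prime factors: 41, 97
φ(3977) = 3977 × (1-1/41) × (1-1/97)
= 3977 × 40/41 × 96/97 = 3840

φ(3977) = 3840


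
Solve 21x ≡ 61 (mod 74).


GCD(21, 74) = 1, unique solution
a^(-1) mod 74 = 67
x = 67 * 61 mod 74 = 17

x ≡ 17 (mod 74)


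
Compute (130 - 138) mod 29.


130 - 138 = -8
-8 mod 29 = 21


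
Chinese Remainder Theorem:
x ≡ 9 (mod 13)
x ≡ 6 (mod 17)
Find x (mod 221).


M = 13*17 = 221
M1 = M/13 = 17, M2 = M/17 = 13
M1^(-1) mod 13 = 10, M2^(-1) mod 17 = 4
x = 9*17*10 + 6*13*4 = 1842
1842 mod 221 = 74
Check: 74 mod 13 = 9 ✓, 74 mod 17 = 6 ✓

x ≡ 74 (mod 221)


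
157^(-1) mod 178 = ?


Use the extended Euclidean algorithm on (178, 157); each row r = 178*s + 157*t:
r=178, s=1, t=0
r=157, s=0, t=1
q=1: r=21, s=1, t=-1   [178*(1) + 157*(-1) = 21]
q=7: r=10, s=-7, t=8   [178*(-7) + 157*(8) = 10]
q=2: r=1, s=15, t=-17   [178*(15) + 157*(-17) = 1]
q=10: r=0, s=-157, t=178   [178*(-157) + 157*(178) = 0]
GCD = 1 with t = -17, so 157*(-17) ≡ 1 (mod 178)
Inverse = -17 mod 178 = 161
Check: 157 * 161 = 25277 ≡ 1 (mod 178)

157^(-1) ≡ 161 (mod 178)


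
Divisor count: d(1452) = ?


1452 = 2^2 × 3^1 × 11^2
d(1452) = (2+1) × (1+1) × (2+1) = 18

18 divisors


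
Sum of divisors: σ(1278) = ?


Divisors of 1278: 1, 2, 3, 6, 9, 18, 71, 142, 213, 426, 639, 1278
Sum = 1 + 2 + 3 + 6 + 9 + 18 + 71 + 142 + 213 + 426 + 639 + 1278 = 2808

σ(1278) = 2808


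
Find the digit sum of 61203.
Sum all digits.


6 + 1 + 2 + 0 + 3 = 12


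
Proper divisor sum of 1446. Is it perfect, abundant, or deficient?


Proper divisors: 1, 2, 3, 6, 241, 482, 723
Sum = 1 + 2 + 3 + 6 + 241 + 482 + 723 = 1458
1458 > 1446 → abundant

s(1446) = 1458 (abundant)


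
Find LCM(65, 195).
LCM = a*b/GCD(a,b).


GCD(65, 195) = 65
LCM = 65*195/65 = 12675/65 = 195

LCM = 195


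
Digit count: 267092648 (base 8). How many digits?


267092648 in base 8 = 1772701250
Number of digits = 10

10 digits (base 8)


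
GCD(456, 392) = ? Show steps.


456 = 1 * 392 + 64
392 = 6 * 64 + 8
64 = 8 * 8 + 0
GCD = 8


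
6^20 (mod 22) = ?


6^1 mod 22 = 6
6^2 mod 22 = 14
6^3 mod 22 = 18
6^4 mod 22 = 20
6^5 mod 22 = 10
6^6 mod 22 = 16
6^7 mod 22 = 8
6^8 mod 22 = 4
6^9 mod 22 = 2
6^10 mod 22 = 12
6^11 mod 22 = 6
6^12 mod 22 = 14
6^13 mod 22 = 18
6^14 mod 22 = 20
6^15 mod 22 = 10
6^16 mod 22 = 16
6^17 mod 22 = 8
6^18 mod 22 = 4
6^19 mod 22 = 2
6^20 mod 22 = 12


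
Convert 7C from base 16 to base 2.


7C (base 16) = 124 (decimal)
124 (decimal) = 1111100 (base 2)


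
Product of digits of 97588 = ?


9 × 7 × 5 × 8 × 8 = 20160


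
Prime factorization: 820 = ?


820 / 2 = 410
410 / 2 = 205
205 / 5 = 41
41 / 41 = 1
820 = 2^2 × 5 × 41


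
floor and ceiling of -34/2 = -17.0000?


-34/2 = -17.0000
floor = -17
ceil = -17

floor = -17, ceil = -17


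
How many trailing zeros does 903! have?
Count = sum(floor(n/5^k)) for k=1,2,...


floor(903/5) = 180
floor(903/25) = 36
floor(903/125) = 7
floor(903/625) = 1
Total = 224

224 trailing zeros


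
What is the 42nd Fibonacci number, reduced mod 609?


F(k) mod 609 for k=1..42:
1, 1, 2, 3, 5, 8, 13, 21, 34, 55, 89, 144, 233, 377, 1, 378, 379, 148, 527, 66, 593, 50, 34, 84, 118, 202, 320, 522, 233, 146, 379, 525, 295, 211, 506, 108, 5, 113, 118, 231, 349, 580
F(42) mod 609 = 580


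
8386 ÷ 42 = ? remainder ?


8386 = 42 * 199 + 28
Check: 8358 + 28 = 8386

q = 199, r = 28


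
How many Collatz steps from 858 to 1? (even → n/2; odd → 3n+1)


858 → 429 → 1288 → 644 → 322 → 161 → 484 → 242 → 121 → 364 → 182 → 91 → 274 → 137 → 412 → 206 → 103 → 310 → 155 → 466 → 233 → 700 → 350 → 175 → 526 → 263 → 790 → 395 → 1186 → 593 → 1780 → 890 → 445 → 1336 → 668 → 334 → 167 → 502 → 251 → 754 → 377 → 1132 → 566 → 283 → 850 → 425 → 1276 → 638 → 319 → 958 → 479 → 1438 → 719 → 2158 → 1079 → 3238 → 1619 → 4858 → 2429 → 7288 → 3644 → 1822 → 911 → 2734 → 1367 → 4102 → 2051 → 6154 → 3077 → 9232 → 4616 → 2308 → 1154 → 577 → 1732 → 866 → 433 → 1300 → 650 → 325 → 976 → 488 → 244 → 122 → 61 → 184 → 92 → 46 → 23 → 70 → 35 → 106 → 53 → 160 → 80 → 40 → 20 → 10 → 5 → 16 → 8 → 4 → 2 → 1
Total steps = 103

103 steps


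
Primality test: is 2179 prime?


Check divisors up to sqrt(2179) = 46.6798
No divisors found.
2179 is prime.

Yes, 2179 is prime


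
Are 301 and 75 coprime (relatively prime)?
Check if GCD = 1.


Euclidean algorithm:
301 = 4 * 75 + 1
75 = 75 * 1 + 0
GCD(301, 75) = 1

Yes, coprime (GCD = 1)


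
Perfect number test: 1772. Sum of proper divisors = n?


Proper divisors of 1772: 1, 2, 4, 443, 886
Sum = 1 + 2 + 4 + 443 + 886 = 1336

No, 1772 is not perfect (1336 ≠ 1772)


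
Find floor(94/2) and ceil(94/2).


94/2 = 47.0000
floor = 47
ceil = 47

floor = 47, ceil = 47


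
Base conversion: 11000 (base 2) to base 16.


11000 (base 2) = 24 (decimal)
24 (decimal) = 18 (base 16)


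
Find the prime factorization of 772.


772 / 2 = 386
386 / 2 = 193
193 / 193 = 1
772 = 2^2 × 193


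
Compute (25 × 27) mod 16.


25 × 27 = 675
675 mod 16 = 3


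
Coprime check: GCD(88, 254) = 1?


Euclidean algorithm:
254 = 2 * 88 + 78
88 = 1 * 78 + 10
78 = 7 * 10 + 8
10 = 1 * 8 + 2
8 = 4 * 2 + 0
GCD(88, 254) = 2

No, not coprime (GCD = 2)


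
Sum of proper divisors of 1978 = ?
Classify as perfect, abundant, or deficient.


Proper divisors: 1, 2, 23, 43, 46, 86, 989
Sum = 1 + 2 + 23 + 43 + 46 + 86 + 989 = 1190
1190 < 1978 → deficient

s(1978) = 1190 (deficient)


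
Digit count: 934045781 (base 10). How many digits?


934045781 has 9 digits in base 10
floor(log10(934045781)) + 1 = floor(8.9704) + 1 = 9

9 digits (base 10)


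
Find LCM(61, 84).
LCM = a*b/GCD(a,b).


GCD(61, 84) = 1
LCM = 61*84/1 = 5124/1 = 5124

LCM = 5124


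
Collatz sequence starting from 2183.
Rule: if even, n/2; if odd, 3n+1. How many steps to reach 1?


2183 → 6550 → 3275 → 9826 → 4913 → 14740 → 7370 → 3685 → 11056 → 5528 → 2764 → 1382 → 691 → 2074 → 1037 → 3112 → 1556 → 778 → 389 → 1168 → 584 → 292 → 146 → 73 → 220 → 110 → 55 → 166 → 83 → 250 → 125 → 376 → 188 → 94 → 47 → 142 → 71 → 214 → 107 → 322 → 161 → 484 → 242 → 121 → 364 → 182 → 91 → 274 → 137 → 412 → 206 → 103 → 310 → 155 → 466 → 233 → 700 → 350 → 175 → 526 → 263 → 790 → 395 → 1186 → 593 → 1780 → 890 → 445 → 1336 → 668 → 334 → 167 → 502 → 251 → 754 → 377 → 1132 → 566 → 283 → 850 → 425 → 1276 → 638 → 319 → 958 → 479 → 1438 → 719 → 2158 → 1079 → 3238 → 1619 → 4858 → 2429 → 7288 → 3644 → 1822 → 911 → 2734 → 1367 → 4102 → 2051 → 6154 → 3077 → 9232 → 4616 → 2308 → 1154 → 577 → 1732 → 866 → 433 → 1300 → 650 → 325 → 976 → 488 → 244 → 122 → 61 → 184 → 92 → 46 → 23 → 70 → 35 → 106 → 53 → 160 → 80 → 40 → 20 → 10 → 5 → 16 → 8 → 4 → 2 → 1
Total steps = 138

138 steps


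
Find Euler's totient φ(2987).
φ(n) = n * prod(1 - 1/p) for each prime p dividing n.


2987 = 29 × 103
Prime factors: 29, 103
φ(2987) = 2987 × (1-1/29) × (1-1/103)
= 2987 × 28/29 × 102/103 = 2856

φ(2987) = 2856


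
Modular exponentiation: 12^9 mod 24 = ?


12^1 mod 24 = 12
12^2 mod 24 = 0
12^3 mod 24 = 0
12^4 mod 24 = 0
12^5 mod 24 = 0
12^6 mod 24 = 0
12^7 mod 24 = 0
12^8 mod 24 = 0
12^9 mod 24 = 0


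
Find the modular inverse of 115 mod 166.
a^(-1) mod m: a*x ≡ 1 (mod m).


Use the extended Euclidean algorithm on (166, 115); each row r = 166*s + 115*t:
r=166, s=1, t=0
r=115, s=0, t=1
q=1: r=51, s=1, t=-1   [166*(1) + 115*(-1) = 51]
q=2: r=13, s=-2, t=3   [166*(-2) + 115*(3) = 13]
q=3: r=12, s=7, t=-10   [166*(7) + 115*(-10) = 12]
q=1: r=1, s=-9, t=13   [166*(-9) + 115*(13) = 1]
q=12: r=0, s=115, t=-166   [166*(115) + 115*(-166) = 0]
GCD = 1 with t = 13, so 115*(13) ≡ 1 (mod 166)
Inverse = 13 mod 166 = 13
Check: 115 * 13 = 1495 ≡ 1 (mod 166)

115^(-1) ≡ 13 (mod 166)


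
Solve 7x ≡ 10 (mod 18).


GCD(7, 18) = 1, unique solution
a^(-1) mod 18 = 13
x = 13 * 10 mod 18 = 4

x ≡ 4 (mod 18)


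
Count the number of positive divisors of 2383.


2383 = 2383^1
d(2383) = (1+1) = 2

2 divisors


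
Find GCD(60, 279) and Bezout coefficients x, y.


Tabular extended Euclidean (each row: r = 60*s + 279*t):
r=60, s=1, t=0
r=279, s=0, t=1
q=0: r=60, s=1, t=0   [60*(1) + 279*(0) = 60]
q=4: r=39, s=-4, t=1   [60*(-4) + 279*(1) = 39]
q=1: r=21, s=5, t=-1   [60*(5) + 279*(-1) = 21]
q=1: r=18, s=-9, t=2   [60*(-9) + 279*(2) = 18]
q=1: r=3, s=14, t=-3   [60*(14) + 279*(-3) = 3]
q=6: r=0, s=-93, t=20   [60*(-93) + 279*(20) = 0]
GCD = 3; from the row with r=3: x=14, y=-3
Check: 60*(14) + 279*(-3) = 840 - 837 = 3

GCD = 3, x = 14, y = -3


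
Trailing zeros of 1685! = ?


floor(1685/5) = 337
floor(1685/25) = 67
floor(1685/125) = 13
floor(1685/625) = 2
Total = 419

419 trailing zeros


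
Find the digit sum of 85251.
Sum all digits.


8 + 5 + 2 + 5 + 1 = 21


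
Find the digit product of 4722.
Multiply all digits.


4 × 7 × 2 × 2 = 112


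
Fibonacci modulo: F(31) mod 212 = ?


F(k) mod 212 for k=1..31:
1, 1, 2, 3, 5, 8, 13, 21, 34, 55, 89, 144, 21, 165, 186, 139, 113, 40, 153, 193, 134, 115, 37, 152, 189, 129, 106, 23, 129, 152, 69
F(31) mod 212 = 69


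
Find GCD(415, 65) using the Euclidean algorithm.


415 = 6 * 65 + 25
65 = 2 * 25 + 15
25 = 1 * 15 + 10
15 = 1 * 10 + 5
10 = 2 * 5 + 0
GCD = 5


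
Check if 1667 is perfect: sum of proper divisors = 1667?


Proper divisors of 1667: 1
Sum = 1 = 1

No, 1667 is not perfect (1 ≠ 1667)


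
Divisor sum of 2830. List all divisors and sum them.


Divisors of 2830: 1, 2, 5, 10, 283, 566, 1415, 2830
Sum = 1 + 2 + 5 + 10 + 283 + 566 + 1415 + 2830 = 5112

σ(2830) = 5112


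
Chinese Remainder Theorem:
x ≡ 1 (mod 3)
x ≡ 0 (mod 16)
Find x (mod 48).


M = 3*16 = 48
M1 = M/3 = 16, M2 = M/16 = 3
M1^(-1) mod 3 = 1, M2^(-1) mod 16 = 11
x = 1*16*1 + 0*3*11 = 16
16 mod 48 = 16
Check: 16 mod 3 = 1 ✓, 16 mod 16 = 0 ✓

x ≡ 16 (mod 48)


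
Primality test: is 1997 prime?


Check divisors up to sqrt(1997) = 44.6878
No divisors found.
1997 is prime.

Yes, 1997 is prime


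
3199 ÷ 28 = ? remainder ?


3199 = 28 * 114 + 7
Check: 3192 + 7 = 3199

q = 114, r = 7


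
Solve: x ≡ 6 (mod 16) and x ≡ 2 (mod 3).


M = 16*3 = 48
M1 = M/16 = 3, M2 = M/3 = 16
M1^(-1) mod 16 = 11, M2^(-1) mod 3 = 1
x = 6*3*11 + 2*16*1 = 230
230 mod 48 = 38
Check: 38 mod 16 = 6 ✓, 38 mod 3 = 2 ✓

x ≡ 38 (mod 48)


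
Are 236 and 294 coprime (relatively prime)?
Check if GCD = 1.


Euclidean algorithm:
294 = 1 * 236 + 58
236 = 4 * 58 + 4
58 = 14 * 4 + 2
4 = 2 * 2 + 0
GCD(236, 294) = 2

No, not coprime (GCD = 2)


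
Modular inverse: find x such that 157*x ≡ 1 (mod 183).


Use the extended Euclidean algorithm on (183, 157); each row r = 183*s + 157*t:
r=183, s=1, t=0
r=157, s=0, t=1
q=1: r=26, s=1, t=-1   [183*(1) + 157*(-1) = 26]
q=6: r=1, s=-6, t=7   [183*(-6) + 157*(7) = 1]
q=26: r=0, s=157, t=-183   [183*(157) + 157*(-183) = 0]
GCD = 1 with t = 7, so 157*(7) ≡ 1 (mod 183)
Inverse = 7 mod 183 = 7
Check: 157 * 7 = 1099 ≡ 1 (mod 183)

157^(-1) ≡ 7 (mod 183)


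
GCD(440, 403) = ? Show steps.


440 = 1 * 403 + 37
403 = 10 * 37 + 33
37 = 1 * 33 + 4
33 = 8 * 4 + 1
4 = 4 * 1 + 0
GCD = 1


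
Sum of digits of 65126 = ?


6 + 5 + 1 + 2 + 6 = 20


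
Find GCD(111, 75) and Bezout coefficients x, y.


Tabular extended Euclidean (each row: r = 111*s + 75*t):
r=111, s=1, t=0
r=75, s=0, t=1
q=1: r=36, s=1, t=-1   [111*(1) + 75*(-1) = 36]
q=2: r=3, s=-2, t=3   [111*(-2) + 75*(3) = 3]
q=12: r=0, s=25, t=-37   [111*(25) + 75*(-37) = 0]
GCD = 3; from the row with r=3: x=-2, y=3
Check: 111*(-2) + 75*(3) = -222 + 225 = 3

GCD = 3, x = -2, y = 3


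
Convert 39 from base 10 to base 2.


39 (base 10) = 39 (decimal)
39 (decimal) = 100111 (base 2)


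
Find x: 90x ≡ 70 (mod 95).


GCD(90, 95) = 5 divides 70
Divide: 18x ≡ 14 (mod 19)
x ≡ 5 (mod 19)


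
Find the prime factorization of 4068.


4068 / 2 = 2034
2034 / 2 = 1017
1017 / 3 = 339
339 / 3 = 113
113 / 113 = 1
4068 = 2^2 × 3^2 × 113


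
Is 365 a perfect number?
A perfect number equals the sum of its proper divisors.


Proper divisors of 365: 1, 5, 73
Sum = 1 + 5 + 73 = 79

No, 365 is not perfect (79 ≠ 365)


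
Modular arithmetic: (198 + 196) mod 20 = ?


198 + 196 = 394
394 mod 20 = 14


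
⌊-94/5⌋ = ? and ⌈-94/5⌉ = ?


-94/5 = -18.8000
floor = -19
ceil = -18

floor = -19, ceil = -18


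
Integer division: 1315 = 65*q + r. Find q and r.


1315 = 65 * 20 + 15
Check: 1300 + 15 = 1315

q = 20, r = 15


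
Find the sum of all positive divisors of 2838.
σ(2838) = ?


Divisors of 2838: 1, 2, 3, 6, 11, 22, 33, 43, 66, 86, 129, 258, 473, 946, 1419, 2838
Sum = 1 + 2 + 3 + 6 + 11 + 22 + 33 + 43 + 66 + 86 + 129 + 258 + 473 + 946 + 1419 + 2838 = 6336

σ(2838) = 6336


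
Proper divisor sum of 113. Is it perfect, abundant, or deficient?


Proper divisors: 1
Sum = 1 = 1
1 < 113 → deficient

s(113) = 1 (deficient)


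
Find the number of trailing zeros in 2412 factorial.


floor(2412/5) = 482
floor(2412/25) = 96
floor(2412/125) = 19
floor(2412/625) = 3
Total = 600

600 trailing zeros


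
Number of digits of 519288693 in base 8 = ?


519288693 in base 8 = 3674733565
Number of digits = 10

10 digits (base 8)


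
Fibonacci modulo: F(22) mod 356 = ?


F(k) mod 356 for k=1..22:
1, 1, 2, 3, 5, 8, 13, 21, 34, 55, 89, 144, 233, 21, 254, 275, 173, 92, 265, 1, 266, 267
F(22) mod 356 = 267


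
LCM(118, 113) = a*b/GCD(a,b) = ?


GCD(118, 113) = 1
LCM = 118*113/1 = 13334/1 = 13334

LCM = 13334


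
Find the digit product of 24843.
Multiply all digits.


2 × 4 × 8 × 4 × 3 = 768


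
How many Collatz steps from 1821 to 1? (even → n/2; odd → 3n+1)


1821 → 5464 → 2732 → 1366 → 683 → 2050 → 1025 → 3076 → 1538 → 769 → 2308 → 1154 → 577 → 1732 → 866 → 433 → 1300 → 650 → 325 → 976 → 488 → 244 → 122 → 61 → 184 → 92 → 46 → 23 → 70 → 35 → 106 → 53 → 160 → 80 → 40 → 20 → 10 → 5 → 16 → 8 → 4 → 2 → 1
Total steps = 42

42 steps


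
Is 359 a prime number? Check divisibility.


Check divisors up to sqrt(359) = 18.9473
No divisors found.
359 is prime.

Yes, 359 is prime


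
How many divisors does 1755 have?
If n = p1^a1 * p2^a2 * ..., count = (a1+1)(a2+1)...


1755 = 3^3 × 5^1 × 13^1
d(1755) = (3+1) × (1+1) × (1+1) = 16

16 divisors


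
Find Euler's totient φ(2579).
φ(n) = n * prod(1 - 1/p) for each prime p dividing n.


2579 = 2579
Prime factors: 2579
φ(2579) = 2579 × (1-1/2579)
= 2579 × 2578/2579 = 2578

φ(2579) = 2578


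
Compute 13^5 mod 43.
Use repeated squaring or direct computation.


13^1 mod 43 = 13
13^2 mod 43 = 40
13^3 mod 43 = 4
13^4 mod 43 = 9
13^5 mod 43 = 31


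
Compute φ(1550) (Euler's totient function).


1550 = 2 × 5^2 × 31
Prime factors: 2, 5, 31
φ(1550) = 1550 × (1-1/2) × (1-1/5) × (1-1/31)
= 1550 × 1/2 × 4/5 × 30/31 = 600

φ(1550) = 600


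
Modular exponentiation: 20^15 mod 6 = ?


20^1 mod 6 = 2
20^2 mod 6 = 4
20^3 mod 6 = 2
20^4 mod 6 = 4
20^5 mod 6 = 2
20^6 mod 6 = 4
20^7 mod 6 = 2
20^8 mod 6 = 4
20^9 mod 6 = 2
20^10 mod 6 = 4
20^11 mod 6 = 2
20^12 mod 6 = 4
20^13 mod 6 = 2
20^14 mod 6 = 4
20^15 mod 6 = 2


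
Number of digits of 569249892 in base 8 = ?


569249892 in base 8 = 4173410144
Number of digits = 10

10 digits (base 8)


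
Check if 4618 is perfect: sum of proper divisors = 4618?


Proper divisors of 4618: 1, 2, 2309
Sum = 1 + 2 + 2309 = 2312

No, 4618 is not perfect (2312 ≠ 4618)


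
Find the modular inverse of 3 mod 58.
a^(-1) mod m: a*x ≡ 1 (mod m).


Use the extended Euclidean algorithm on (58, 3); each row r = 58*s + 3*t:
r=58, s=1, t=0
r=3, s=0, t=1
q=19: r=1, s=1, t=-19   [58*(1) + 3*(-19) = 1]
q=3: r=0, s=-3, t=58   [58*(-3) + 3*(58) = 0]
GCD = 1 with t = -19, so 3*(-19) ≡ 1 (mod 58)
Inverse = -19 mod 58 = 39
Check: 3 * 39 = 117 ≡ 1 (mod 58)

3^(-1) ≡ 39 (mod 58)


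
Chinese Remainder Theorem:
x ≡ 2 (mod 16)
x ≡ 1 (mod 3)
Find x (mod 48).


M = 16*3 = 48
M1 = M/16 = 3, M2 = M/3 = 16
M1^(-1) mod 16 = 11, M2^(-1) mod 3 = 1
x = 2*3*11 + 1*16*1 = 82
82 mod 48 = 34
Check: 34 mod 16 = 2 ✓, 34 mod 3 = 1 ✓

x ≡ 34 (mod 48)


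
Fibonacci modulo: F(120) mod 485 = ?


F(k) mod 485 for k=1..120:
1, 1, 2, 3, 5, 8, 13, 21, 34, 55, 89, 144, 233, 377, 125, 17, 142, 159, 301, 460, 276, 251, 42, 293, 335, 143, 478, 136, 129, 265, 394, 174, 83, 257, 340, 112, 452, 79, 46, 125, 171, 296, 467, 278, 260, 53, 313, 366, 194, 75, 269, 344, 128, 472, 115, 102, 217, 319, 51, 370, 421, 306, 242, 63, 305, 368, 188, 71, 259, 330, 104, 434, 53, 2, 55, 57, 112, 169, 281, 450, 246, 211, 457, 183, 155, 338, 8, 346, 354, 215, 84, 299, 383, 197, 95, 292, 387, 194, 96, 290, 386, 191, 92, 283, 375, 173, 63, 236, 299, 50, 349, 399, 263, 177, 440, 132, 87, 219, 306, 40
F(120) mod 485 = 40


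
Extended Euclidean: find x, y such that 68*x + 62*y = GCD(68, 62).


Tabular extended Euclidean (each row: r = 68*s + 62*t):
r=68, s=1, t=0
r=62, s=0, t=1
q=1: r=6, s=1, t=-1   [68*(1) + 62*(-1) = 6]
q=10: r=2, s=-10, t=11   [68*(-10) + 62*(11) = 2]
q=3: r=0, s=31, t=-34   [68*(31) + 62*(-34) = 0]
GCD = 2; from the row with r=2: x=-10, y=11
Check: 68*(-10) + 62*(11) = -680 + 682 = 2

GCD = 2, x = -10, y = 11


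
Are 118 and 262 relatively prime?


Euclidean algorithm:
262 = 2 * 118 + 26
118 = 4 * 26 + 14
26 = 1 * 14 + 12
14 = 1 * 12 + 2
12 = 6 * 2 + 0
GCD(118, 262) = 2

No, not coprime (GCD = 2)


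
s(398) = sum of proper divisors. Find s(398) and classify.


Proper divisors: 1, 2, 199
Sum = 1 + 2 + 199 = 202
202 < 398 → deficient

s(398) = 202 (deficient)


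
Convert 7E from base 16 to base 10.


7E (base 16) = 126 (decimal)
126 (decimal) = 126 (base 10)


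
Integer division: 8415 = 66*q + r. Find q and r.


8415 = 66 * 127 + 33
Check: 8382 + 33 = 8415

q = 127, r = 33


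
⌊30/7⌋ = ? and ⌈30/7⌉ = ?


30/7 = 4.2857
floor = 4
ceil = 5

floor = 4, ceil = 5


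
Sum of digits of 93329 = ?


9 + 3 + 3 + 2 + 9 = 26


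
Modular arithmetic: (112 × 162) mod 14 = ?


112 × 162 = 18144
18144 mod 14 = 0


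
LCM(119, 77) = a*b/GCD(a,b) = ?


GCD(119, 77) = 7
LCM = 119*77/7 = 9163/7 = 1309

LCM = 1309


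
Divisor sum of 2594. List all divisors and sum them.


Divisors of 2594: 1, 2, 1297, 2594
Sum = 1 + 2 + 1297 + 2594 = 3894

σ(2594) = 3894


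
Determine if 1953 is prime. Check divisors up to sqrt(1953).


1953 / 3 = 651 (exact division)
1953 is NOT prime.

No, 1953 is not prime


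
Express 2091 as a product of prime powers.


2091 / 3 = 697
697 / 17 = 41
41 / 41 = 1
2091 = 3 × 17 × 41


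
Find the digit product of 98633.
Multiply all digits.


9 × 8 × 6 × 3 × 3 = 3888


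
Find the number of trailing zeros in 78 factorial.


floor(78/5) = 15
floor(78/25) = 3
Total = 18

18 trailing zeros


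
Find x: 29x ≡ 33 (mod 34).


GCD(29, 34) = 1, unique solution
a^(-1) mod 34 = 27
x = 27 * 33 mod 34 = 7

x ≡ 7 (mod 34)


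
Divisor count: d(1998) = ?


1998 = 2^1 × 3^3 × 37^1
d(1998) = (1+1) × (3+1) × (1+1) = 16

16 divisors


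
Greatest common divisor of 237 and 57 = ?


237 = 4 * 57 + 9
57 = 6 * 9 + 3
9 = 3 * 3 + 0
GCD = 3


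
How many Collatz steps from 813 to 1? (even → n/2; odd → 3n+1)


813 → 2440 → 1220 → 610 → 305 → 916 → 458 → 229 → 688 → 344 → 172 → 86 → 43 → 130 → 65 → 196 → 98 → 49 → 148 → 74 → 37 → 112 → 56 → 28 → 14 → 7 → 22 → 11 → 34 → 17 → 52 → 26 → 13 → 40 → 20 → 10 → 5 → 16 → 8 → 4 → 2 → 1
Total steps = 41

41 steps


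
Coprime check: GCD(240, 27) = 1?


Euclidean algorithm:
240 = 8 * 27 + 24
27 = 1 * 24 + 3
24 = 8 * 3 + 0
GCD(240, 27) = 3

No, not coprime (GCD = 3)


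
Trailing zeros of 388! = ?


floor(388/5) = 77
floor(388/25) = 15
floor(388/125) = 3
Total = 95

95 trailing zeros


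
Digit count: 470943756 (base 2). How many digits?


470943756 in base 2 = 11100000100100000100000001100
Number of digits = 29

29 digits (base 2)


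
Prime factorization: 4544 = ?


4544 / 2 = 2272
2272 / 2 = 1136
1136 / 2 = 568
568 / 2 = 284
284 / 2 = 142
142 / 2 = 71
71 / 71 = 1
4544 = 2^6 × 71


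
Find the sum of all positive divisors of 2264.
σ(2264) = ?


Divisors of 2264: 1, 2, 4, 8, 283, 566, 1132, 2264
Sum = 1 + 2 + 4 + 8 + 283 + 566 + 1132 + 2264 = 4260

σ(2264) = 4260


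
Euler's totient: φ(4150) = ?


4150 = 2 × 5^2 × 83
Prime factors: 2, 5, 83
φ(4150) = 4150 × (1-1/2) × (1-1/5) × (1-1/83)
= 4150 × 1/2 × 4/5 × 82/83 = 1640

φ(4150) = 1640


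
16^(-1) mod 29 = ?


Use the extended Euclidean algorithm on (29, 16); each row r = 29*s + 16*t:
r=29, s=1, t=0
r=16, s=0, t=1
q=1: r=13, s=1, t=-1   [29*(1) + 16*(-1) = 13]
q=1: r=3, s=-1, t=2   [29*(-1) + 16*(2) = 3]
q=4: r=1, s=5, t=-9   [29*(5) + 16*(-9) = 1]
q=3: r=0, s=-16, t=29   [29*(-16) + 16*(29) = 0]
GCD = 1 with t = -9, so 16*(-9) ≡ 1 (mod 29)
Inverse = -9 mod 29 = 20
Check: 16 * 20 = 320 ≡ 1 (mod 29)

16^(-1) ≡ 20 (mod 29)


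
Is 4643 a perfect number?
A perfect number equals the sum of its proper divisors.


Proper divisors of 4643: 1
Sum = 1 = 1

No, 4643 is not perfect (1 ≠ 4643)


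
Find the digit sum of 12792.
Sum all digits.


1 + 2 + 7 + 9 + 2 = 21


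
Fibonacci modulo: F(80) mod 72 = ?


F(k) mod 72 for k=1..80:
1, 1, 2, 3, 5, 8, 13, 21, 34, 55, 17, 0, 17, 17, 34, 51, 13, 64, 5, 69, 2, 71, 1, 0, 1, 1, 2, 3, 5, 8, 13, 21, 34, 55, 17, 0, 17, 17, 34, 51, 13, 64, 5, 69, 2, 71, 1, 0, 1, 1, 2, 3, 5, 8, 13, 21, 34, 55, 17, 0, 17, 17, 34, 51, 13, 64, 5, 69, 2, 71, 1, 0, 1, 1, 2, 3, 5, 8, 13, 21
F(80) mod 72 = 21


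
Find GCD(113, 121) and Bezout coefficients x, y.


Tabular extended Euclidean (each row: r = 113*s + 121*t):
r=113, s=1, t=0
r=121, s=0, t=1
q=0: r=113, s=1, t=0   [113*(1) + 121*(0) = 113]
q=1: r=8, s=-1, t=1   [113*(-1) + 121*(1) = 8]
q=14: r=1, s=15, t=-14   [113*(15) + 121*(-14) = 1]
q=8: r=0, s=-121, t=113   [113*(-121) + 121*(113) = 0]
GCD = 1; from the row with r=1: x=15, y=-14
Check: 113*(15) + 121*(-14) = 1695 - 1694 = 1

GCD = 1, x = 15, y = -14


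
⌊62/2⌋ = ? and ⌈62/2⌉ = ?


62/2 = 31.0000
floor = 31
ceil = 31

floor = 31, ceil = 31


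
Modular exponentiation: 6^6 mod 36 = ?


6^1 mod 36 = 6
6^2 mod 36 = 0
6^3 mod 36 = 0
6^4 mod 36 = 0
6^5 mod 36 = 0
6^6 mod 36 = 0


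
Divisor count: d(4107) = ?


4107 = 3^1 × 37^2
d(4107) = (1+1) × (2+1) = 6

6 divisors


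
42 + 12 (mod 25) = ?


42 + 12 = 54
54 mod 25 = 4


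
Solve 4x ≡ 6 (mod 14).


GCD(4, 14) = 2 divides 6
Divide: 2x ≡ 3 (mod 7)
x ≡ 5 (mod 7)


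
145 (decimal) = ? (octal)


145 (base 10) = 145 (decimal)
145 (decimal) = 221 (base 8)


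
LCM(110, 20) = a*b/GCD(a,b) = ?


GCD(110, 20) = 10
LCM = 110*20/10 = 2200/10 = 220

LCM = 220


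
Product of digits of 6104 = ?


6 × 1 × 0 × 4 = 0


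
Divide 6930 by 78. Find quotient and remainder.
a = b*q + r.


6930 = 78 * 88 + 66
Check: 6864 + 66 = 6930

q = 88, r = 66


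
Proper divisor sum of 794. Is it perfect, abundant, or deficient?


Proper divisors: 1, 2, 397
Sum = 1 + 2 + 397 = 400
400 < 794 → deficient

s(794) = 400 (deficient)


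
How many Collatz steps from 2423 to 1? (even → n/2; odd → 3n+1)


2423 → 7270 → 3635 → 10906 → 5453 → 16360 → 8180 → 4090 → 2045 → 6136 → 3068 → 1534 → 767 → 2302 → 1151 → 3454 → 1727 → 5182 → 2591 → 7774 → 3887 → 11662 → 5831 → 17494 → 8747 → 26242 → 13121 → 39364 → 19682 → 9841 → 29524 → 14762 → 7381 → 22144 → 11072 → 5536 → 2768 → 1384 → 692 → 346 → 173 → 520 → 260 → 130 → 65 → 196 → 98 → 49 → 148 → 74 → 37 → 112 → 56 → 28 → 14 → 7 → 22 → 11 → 34 → 17 → 52 → 26 → 13 → 40 → 20 → 10 → 5 → 16 → 8 → 4 → 2 → 1
Total steps = 71

71 steps


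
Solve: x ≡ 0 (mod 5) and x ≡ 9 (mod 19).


M = 5*19 = 95
M1 = M/5 = 19, M2 = M/19 = 5
M1^(-1) mod 5 = 4, M2^(-1) mod 19 = 4
x = 0*19*4 + 9*5*4 = 180
180 mod 95 = 85
Check: 85 mod 5 = 0 ✓, 85 mod 19 = 9 ✓

x ≡ 85 (mod 95)


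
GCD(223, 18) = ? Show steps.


223 = 12 * 18 + 7
18 = 2 * 7 + 4
7 = 1 * 4 + 3
4 = 1 * 3 + 1
3 = 3 * 1 + 0
GCD = 1


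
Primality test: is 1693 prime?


Check divisors up to sqrt(1693) = 41.1461
No divisors found.
1693 is prime.

Yes, 1693 is prime


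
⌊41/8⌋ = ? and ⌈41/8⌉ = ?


41/8 = 5.1250
floor = 5
ceil = 6

floor = 5, ceil = 6


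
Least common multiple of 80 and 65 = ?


GCD(80, 65) = 5
LCM = 80*65/5 = 5200/5 = 1040

LCM = 1040


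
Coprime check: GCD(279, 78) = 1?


Euclidean algorithm:
279 = 3 * 78 + 45
78 = 1 * 45 + 33
45 = 1 * 33 + 12
33 = 2 * 12 + 9
12 = 1 * 9 + 3
9 = 3 * 3 + 0
GCD(279, 78) = 3

No, not coprime (GCD = 3)


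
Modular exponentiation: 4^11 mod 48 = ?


4^1 mod 48 = 4
4^2 mod 48 = 16
4^3 mod 48 = 16
4^4 mod 48 = 16
4^5 mod 48 = 16
4^6 mod 48 = 16
4^7 mod 48 = 16
4^8 mod 48 = 16
4^9 mod 48 = 16
4^10 mod 48 = 16
4^11 mod 48 = 16


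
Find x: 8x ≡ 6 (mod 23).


GCD(8, 23) = 1, unique solution
a^(-1) mod 23 = 3
x = 3 * 6 mod 23 = 18

x ≡ 18 (mod 23)


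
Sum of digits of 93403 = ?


9 + 3 + 4 + 0 + 3 = 19


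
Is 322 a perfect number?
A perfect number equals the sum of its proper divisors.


Proper divisors of 322: 1, 2, 7, 14, 23, 46, 161
Sum = 1 + 2 + 7 + 14 + 23 + 46 + 161 = 254

No, 322 is not perfect (254 ≠ 322)


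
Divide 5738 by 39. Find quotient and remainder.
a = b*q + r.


5738 = 39 * 147 + 5
Check: 5733 + 5 = 5738

q = 147, r = 5


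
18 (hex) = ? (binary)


18 (base 16) = 24 (decimal)
24 (decimal) = 11000 (base 2)


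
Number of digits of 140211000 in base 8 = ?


140211000 in base 8 = 1026671470
Number of digits = 10

10 digits (base 8)


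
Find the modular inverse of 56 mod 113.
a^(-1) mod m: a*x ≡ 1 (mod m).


Use the extended Euclidean algorithm on (113, 56); each row r = 113*s + 56*t:
r=113, s=1, t=0
r=56, s=0, t=1
q=2: r=1, s=1, t=-2   [113*(1) + 56*(-2) = 1]
q=56: r=0, s=-56, t=113   [113*(-56) + 56*(113) = 0]
GCD = 1 with t = -2, so 56*(-2) ≡ 1 (mod 113)
Inverse = -2 mod 113 = 111
Check: 56 * 111 = 6216 ≡ 1 (mod 113)

56^(-1) ≡ 111 (mod 113)


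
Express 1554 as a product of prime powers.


1554 / 2 = 777
777 / 3 = 259
259 / 7 = 37
37 / 37 = 1
1554 = 2 × 3 × 7 × 37


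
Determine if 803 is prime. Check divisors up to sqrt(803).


803 / 11 = 73 (exact division)
803 is NOT prime.

No, 803 is not prime


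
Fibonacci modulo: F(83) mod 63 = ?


F(k) mod 63 for k=1..83:
1, 1, 2, 3, 5, 8, 13, 21, 34, 55, 26, 18, 44, 62, 43, 42, 22, 1, 23, 24, 47, 8, 55, 0, 55, 55, 47, 39, 23, 62, 22, 21, 43, 1, 44, 45, 26, 8, 34, 42, 13, 55, 5, 60, 2, 62, 1, 0, 1, 1, 2, 3, 5, 8, 13, 21, 34, 55, 26, 18, 44, 62, 43, 42, 22, 1, 23, 24, 47, 8, 55, 0, 55, 55, 47, 39, 23, 62, 22, 21, 43, 1, 44
F(83) mod 63 = 44


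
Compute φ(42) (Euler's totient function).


42 = 2 × 3 × 7
Prime factors: 2, 3, 7
φ(42) = 42 × (1-1/2) × (1-1/3) × (1-1/7)
= 42 × 1/2 × 2/3 × 6/7 = 12

φ(42) = 12


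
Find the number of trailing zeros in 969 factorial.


floor(969/5) = 193
floor(969/25) = 38
floor(969/125) = 7
floor(969/625) = 1
Total = 239

239 trailing zeros


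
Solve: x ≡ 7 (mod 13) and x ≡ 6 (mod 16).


M = 13*16 = 208
M1 = M/13 = 16, M2 = M/16 = 13
M1^(-1) mod 13 = 9, M2^(-1) mod 16 = 5
x = 7*16*9 + 6*13*5 = 1398
1398 mod 208 = 150
Check: 150 mod 13 = 7 ✓, 150 mod 16 = 6 ✓

x ≡ 150 (mod 208)


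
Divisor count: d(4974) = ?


4974 = 2^1 × 3^1 × 829^1
d(4974) = (1+1) × (1+1) × (1+1) = 8

8 divisors


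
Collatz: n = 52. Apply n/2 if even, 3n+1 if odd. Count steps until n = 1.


52 → 26 → 13 → 40 → 20 → 10 → 5 → 16 → 8 → 4 → 2 → 1
Total steps = 11

11 steps


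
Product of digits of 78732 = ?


7 × 8 × 7 × 3 × 2 = 2352


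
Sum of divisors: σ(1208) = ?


Divisors of 1208: 1, 2, 4, 8, 151, 302, 604, 1208
Sum = 1 + 2 + 4 + 8 + 151 + 302 + 604 + 1208 = 2280

σ(1208) = 2280


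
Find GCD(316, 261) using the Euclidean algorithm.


316 = 1 * 261 + 55
261 = 4 * 55 + 41
55 = 1 * 41 + 14
41 = 2 * 14 + 13
14 = 1 * 13 + 1
13 = 13 * 1 + 0
GCD = 1


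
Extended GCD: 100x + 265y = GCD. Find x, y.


Tabular extended Euclidean (each row: r = 100*s + 265*t):
r=100, s=1, t=0
r=265, s=0, t=1
q=0: r=100, s=1, t=0   [100*(1) + 265*(0) = 100]
q=2: r=65, s=-2, t=1   [100*(-2) + 265*(1) = 65]
q=1: r=35, s=3, t=-1   [100*(3) + 265*(-1) = 35]
q=1: r=30, s=-5, t=2   [100*(-5) + 265*(2) = 30]
q=1: r=5, s=8, t=-3   [100*(8) + 265*(-3) = 5]
q=6: r=0, s=-53, t=20   [100*(-53) + 265*(20) = 0]
GCD = 5; from the row with r=5: x=8, y=-3
Check: 100*(8) + 265*(-3) = 800 - 795 = 5

GCD = 5, x = 8, y = -3


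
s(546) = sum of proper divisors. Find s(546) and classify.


Proper divisors: 1, 2, 3, 6, 7, 13, 14, 21, 26, 39, 42, 78, 91, 182, 273
Sum = 1 + 2 + 3 + 6 + 7 + 13 + 14 + 21 + 26 + 39 + 42 + 78 + 91 + 182 + 273 = 798
798 > 546 → abundant

s(546) = 798 (abundant)


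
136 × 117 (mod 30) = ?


136 × 117 = 15912
15912 mod 30 = 12


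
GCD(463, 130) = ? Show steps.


463 = 3 * 130 + 73
130 = 1 * 73 + 57
73 = 1 * 57 + 16
57 = 3 * 16 + 9
16 = 1 * 9 + 7
9 = 1 * 7 + 2
7 = 3 * 2 + 1
2 = 2 * 1 + 0
GCD = 1


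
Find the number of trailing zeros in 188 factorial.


floor(188/5) = 37
floor(188/25) = 7
floor(188/125) = 1
Total = 45

45 trailing zeros


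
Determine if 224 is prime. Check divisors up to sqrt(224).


224 / 2 = 112 (exact division)
224 is NOT prime.

No, 224 is not prime


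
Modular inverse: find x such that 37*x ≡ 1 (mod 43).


Use the extended Euclidean algorithm on (43, 37); each row r = 43*s + 37*t:
r=43, s=1, t=0
r=37, s=0, t=1
q=1: r=6, s=1, t=-1   [43*(1) + 37*(-1) = 6]
q=6: r=1, s=-6, t=7   [43*(-6) + 37*(7) = 1]
q=6: r=0, s=37, t=-43   [43*(37) + 37*(-43) = 0]
GCD = 1 with t = 7, so 37*(7) ≡ 1 (mod 43)
Inverse = 7 mod 43 = 7
Check: 37 * 7 = 259 ≡ 1 (mod 43)

37^(-1) ≡ 7 (mod 43)


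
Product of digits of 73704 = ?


7 × 3 × 7 × 0 × 4 = 0


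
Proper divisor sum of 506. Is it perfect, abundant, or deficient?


Proper divisors: 1, 2, 11, 22, 23, 46, 253
Sum = 1 + 2 + 11 + 22 + 23 + 46 + 253 = 358
358 < 506 → deficient

s(506) = 358 (deficient)


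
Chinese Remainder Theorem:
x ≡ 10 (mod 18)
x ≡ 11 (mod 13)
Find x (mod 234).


M = 18*13 = 234
M1 = M/18 = 13, M2 = M/13 = 18
M1^(-1) mod 18 = 7, M2^(-1) mod 13 = 8
x = 10*13*7 + 11*18*8 = 2494
2494 mod 234 = 154
Check: 154 mod 18 = 10 ✓, 154 mod 13 = 11 ✓

x ≡ 154 (mod 234)


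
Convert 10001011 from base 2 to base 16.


10001011 (base 2) = 139 (decimal)
139 (decimal) = 8B (base 16)


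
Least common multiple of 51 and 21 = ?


GCD(51, 21) = 3
LCM = 51*21/3 = 1071/3 = 357

LCM = 357


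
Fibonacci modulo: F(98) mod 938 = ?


F(k) mod 938 for k=1..98:
1, 1, 2, 3, 5, 8, 13, 21, 34, 55, 89, 144, 233, 377, 610, 49, 659, 708, 429, 199, 628, 827, 517, 406, 923, 391, 376, 767, 205, 34, 239, 273, 512, 785, 359, 206, 565, 771, 398, 231, 629, 860, 551, 473, 86, 559, 645, 266, 911, 239, 212, 451, 663, 176, 839, 77, 916, 55, 33, 88, 121, 209, 330, 539, 869, 470, 401, 871, 334, 267, 601, 868, 531, 461, 54, 515, 569, 146, 715, 861, 638, 561, 261, 822, 145, 29, 174, 203, 377, 580, 19, 599, 618, 279, 897, 238, 197, 435
F(98) mod 938 = 435


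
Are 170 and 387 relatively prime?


Euclidean algorithm:
387 = 2 * 170 + 47
170 = 3 * 47 + 29
47 = 1 * 29 + 18
29 = 1 * 18 + 11
18 = 1 * 11 + 7
11 = 1 * 7 + 4
7 = 1 * 4 + 3
4 = 1 * 3 + 1
3 = 3 * 1 + 0
GCD(170, 387) = 1

Yes, coprime (GCD = 1)


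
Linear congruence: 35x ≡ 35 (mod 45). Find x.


GCD(35, 45) = 5 divides 35
Divide: 7x ≡ 7 (mod 9)
x ≡ 1 (mod 9)


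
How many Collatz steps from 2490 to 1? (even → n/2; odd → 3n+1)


2490 → 1245 → 3736 → 1868 → 934 → 467 → 1402 → 701 → 2104 → 1052 → 526 → 263 → 790 → 395 → 1186 → 593 → 1780 → 890 → 445 → 1336 → 668 → 334 → 167 → 502 → 251 → 754 → 377 → 1132 → 566 → 283 → 850 → 425 → 1276 → 638 → 319 → 958 → 479 → 1438 → 719 → 2158 → 1079 → 3238 → 1619 → 4858 → 2429 → 7288 → 3644 → 1822 → 911 → 2734 → 1367 → 4102 → 2051 → 6154 → 3077 → 9232 → 4616 → 2308 → 1154 → 577 → 1732 → 866 → 433 → 1300 → 650 → 325 → 976 → 488 → 244 → 122 → 61 → 184 → 92 → 46 → 23 → 70 → 35 → 106 → 53 → 160 → 80 → 40 → 20 → 10 → 5 → 16 → 8 → 4 → 2 → 1
Total steps = 89

89 steps
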